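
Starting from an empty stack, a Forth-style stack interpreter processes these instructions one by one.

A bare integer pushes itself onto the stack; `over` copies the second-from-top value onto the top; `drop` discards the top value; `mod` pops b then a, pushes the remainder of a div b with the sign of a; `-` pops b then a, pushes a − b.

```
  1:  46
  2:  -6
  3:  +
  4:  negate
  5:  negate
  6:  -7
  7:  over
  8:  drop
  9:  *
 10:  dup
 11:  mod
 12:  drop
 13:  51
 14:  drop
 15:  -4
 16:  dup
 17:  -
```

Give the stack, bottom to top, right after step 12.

46     : [46]
-6     : [46, -6]
+      : [40]
negate : [-40]
negate : [40]
-7     : [40, -7]
over   : [40, -7, 40]
drop   : [40, -7]
*      : [-280]
dup    : [-280, -280]
mod    : [0]
drop   : []

[]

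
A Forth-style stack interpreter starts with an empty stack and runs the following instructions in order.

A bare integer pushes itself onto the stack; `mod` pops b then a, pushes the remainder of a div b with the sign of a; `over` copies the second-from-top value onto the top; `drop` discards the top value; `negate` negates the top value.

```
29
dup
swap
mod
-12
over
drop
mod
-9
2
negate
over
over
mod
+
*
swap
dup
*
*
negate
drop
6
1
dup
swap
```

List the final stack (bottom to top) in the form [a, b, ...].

[6, 1, 1]

29     → 29
dup    → 29 29
swap   → 29 29
mod    → 0
-12    → 0 -12
over   → 0 -12 0
drop   → 0 -12
mod    → 0
-9     → 0 -9
2      → 0 -9 2
negate → 0 -9 -2
over   → 0 -9 -2 -9
over   → 0 -9 -2 -9 -2
mod    → 0 -9 -2 -1
+      → 0 -9 -3
*      → 0 27
swap   → 27 0
dup    → 27 0 0
*      → 27 0
*      → 0
negate → 0
drop   → (empty)
6      → 6
1      → 6 1
dup    → 6 1 1
swap   → 6 1 1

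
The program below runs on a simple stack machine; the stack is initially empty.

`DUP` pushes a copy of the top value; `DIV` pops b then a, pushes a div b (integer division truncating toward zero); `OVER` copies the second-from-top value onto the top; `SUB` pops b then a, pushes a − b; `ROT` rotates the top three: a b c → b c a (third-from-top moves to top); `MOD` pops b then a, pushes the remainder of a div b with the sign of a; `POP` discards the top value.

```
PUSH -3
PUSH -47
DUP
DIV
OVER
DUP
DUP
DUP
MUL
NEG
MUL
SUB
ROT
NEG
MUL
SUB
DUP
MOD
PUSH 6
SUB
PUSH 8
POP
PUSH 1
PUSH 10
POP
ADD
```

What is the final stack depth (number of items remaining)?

PUSH -3  : [-3]
PUSH -47 : [-3, -47]
DUP      : [-3, -47, -47]
DIV      : [-3, 1]
OVER     : [-3, 1, -3]
DUP      : [-3, 1, -3, -3]
DUP      : [-3, 1, -3, -3, -3]
DUP      : [-3, 1, -3, -3, -3, -3]
MUL      : [-3, 1, -3, -3, 9]
NEG      : [-3, 1, -3, -3, -9]
MUL      : [-3, 1, -3, 27]
SUB      : [-3, 1, -30]
ROT      : [1, -30, -3]
NEG      : [1, -30, 3]
MUL      : [1, -90]
SUB      : [91]
DUP      : [91, 91]
MOD      : [0]
PUSH 6   : [0, 6]
SUB      : [-6]
PUSH 8   : [-6, 8]
POP      : [-6]
PUSH 1   : [-6, 1]
PUSH 10  : [-6, 1, 10]
POP      : [-6, 1]
ADD      : [-5]

1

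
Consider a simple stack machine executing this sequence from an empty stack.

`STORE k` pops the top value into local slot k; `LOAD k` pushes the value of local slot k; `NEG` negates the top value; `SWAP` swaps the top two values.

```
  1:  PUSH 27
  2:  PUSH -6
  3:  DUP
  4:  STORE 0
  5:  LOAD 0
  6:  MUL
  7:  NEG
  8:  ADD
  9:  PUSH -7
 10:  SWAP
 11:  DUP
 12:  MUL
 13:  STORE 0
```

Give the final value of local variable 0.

PUSH 27  [27]
PUSH -6  [27, -6]
DUP      [27, -6, -6]
STORE 0  [27, -6]
LOAD 0   [27, -6, -6]
MUL      [27, 36]
NEG      [27, -36]
ADD      [-9]
PUSH -7  [-9, -7]
SWAP     [-7, -9]
DUP      [-7, -9, -9]
MUL      [-7, 81]
STORE 0  [-7]

81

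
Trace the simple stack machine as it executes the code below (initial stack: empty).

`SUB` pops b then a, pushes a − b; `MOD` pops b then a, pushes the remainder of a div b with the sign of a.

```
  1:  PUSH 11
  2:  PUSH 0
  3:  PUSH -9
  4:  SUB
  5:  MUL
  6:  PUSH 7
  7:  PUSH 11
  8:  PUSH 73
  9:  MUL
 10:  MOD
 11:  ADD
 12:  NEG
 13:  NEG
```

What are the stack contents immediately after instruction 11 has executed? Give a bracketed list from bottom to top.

[106]

PUSH 11 → [11]
PUSH 0  → [11, 0]
PUSH -9 → [11, 0, -9]
SUB     → [11, 9]
MUL     → [99]
PUSH 7  → [99, 7]
PUSH 11 → [99, 7, 11]
PUSH 73 → [99, 7, 11, 73]
MUL     → [99, 7, 803]
MOD     → [99, 7]
ADD     → [106]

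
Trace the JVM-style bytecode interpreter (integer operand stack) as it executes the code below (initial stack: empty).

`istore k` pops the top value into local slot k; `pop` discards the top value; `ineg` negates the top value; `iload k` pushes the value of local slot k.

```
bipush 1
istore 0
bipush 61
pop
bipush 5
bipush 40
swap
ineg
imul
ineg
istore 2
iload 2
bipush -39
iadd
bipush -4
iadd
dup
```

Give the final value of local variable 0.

bipush 1    1
istore 0    (empty)
bipush 61   61
pop         (empty)
bipush 5    5
bipush 40   5 40
swap        40 5
ineg        40 -5
imul        -200
ineg        200
istore 2    (empty)
iload 2     200
bipush -39  200 -39
iadd        161
bipush -4   161 -4
iadd        157
dup         157 157

1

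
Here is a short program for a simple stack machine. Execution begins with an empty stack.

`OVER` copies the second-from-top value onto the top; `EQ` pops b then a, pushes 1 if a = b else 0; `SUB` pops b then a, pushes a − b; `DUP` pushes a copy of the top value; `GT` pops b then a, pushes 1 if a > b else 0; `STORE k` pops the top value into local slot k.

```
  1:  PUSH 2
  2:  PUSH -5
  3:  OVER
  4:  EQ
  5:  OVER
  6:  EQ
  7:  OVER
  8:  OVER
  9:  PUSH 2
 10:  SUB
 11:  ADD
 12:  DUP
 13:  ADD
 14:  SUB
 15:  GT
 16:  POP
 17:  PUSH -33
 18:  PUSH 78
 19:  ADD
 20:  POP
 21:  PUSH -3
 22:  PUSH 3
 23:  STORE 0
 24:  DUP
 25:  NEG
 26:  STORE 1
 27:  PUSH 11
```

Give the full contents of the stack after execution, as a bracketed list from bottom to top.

[-3, 11]

PUSH 2   : [2]
PUSH -5  : [2, -5]
OVER     : [2, -5, 2]
EQ       : [2, 0]
OVER     : [2, 0, 2]
EQ       : [2, 0]
OVER     : [2, 0, 2]
OVER     : [2, 0, 2, 0]
PUSH 2   : [2, 0, 2, 0, 2]
SUB      : [2, 0, 2, -2]
ADD      : [2, 0, 0]
DUP      : [2, 0, 0, 0]
ADD      : [2, 0, 0]
SUB      : [2, 0]
GT       : [1]
POP      : []
PUSH -33 : [-33]
PUSH 78  : [-33, 78]
ADD      : [45]
POP      : []
PUSH -3  : [-3]
PUSH 3   : [-3, 3]
STORE 0  : [-3]
DUP      : [-3, -3]
NEG      : [-3, 3]
STORE 1  : [-3]
PUSH 11  : [-3, 11]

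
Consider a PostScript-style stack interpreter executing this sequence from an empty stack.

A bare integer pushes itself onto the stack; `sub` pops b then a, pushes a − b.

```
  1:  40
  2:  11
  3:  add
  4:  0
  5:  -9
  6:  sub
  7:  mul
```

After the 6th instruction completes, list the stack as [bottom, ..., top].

[51, 9]

40  → [40]
11  → [40, 11]
add → [51]
0   → [51, 0]
-9  → [51, 0, -9]
sub → [51, 9]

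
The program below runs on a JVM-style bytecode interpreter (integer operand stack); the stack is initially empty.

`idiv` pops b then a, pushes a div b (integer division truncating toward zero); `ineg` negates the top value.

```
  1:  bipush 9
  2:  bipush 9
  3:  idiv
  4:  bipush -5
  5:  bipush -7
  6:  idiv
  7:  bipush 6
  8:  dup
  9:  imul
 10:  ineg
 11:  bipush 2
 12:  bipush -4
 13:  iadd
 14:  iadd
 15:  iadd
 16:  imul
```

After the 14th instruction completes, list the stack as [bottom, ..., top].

bipush 9  : [9]
bipush 9  : [9, 9]
idiv      : [1]
bipush -5 : [1, -5]
bipush -7 : [1, -5, -7]
idiv      : [1, 0]
bipush 6  : [1, 0, 6]
dup       : [1, 0, 6, 6]
imul      : [1, 0, 36]
ineg      : [1, 0, -36]
bipush 2  : [1, 0, -36, 2]
bipush -4 : [1, 0, -36, 2, -4]
iadd      : [1, 0, -36, -2]
iadd      : [1, 0, -38]

[1, 0, -38]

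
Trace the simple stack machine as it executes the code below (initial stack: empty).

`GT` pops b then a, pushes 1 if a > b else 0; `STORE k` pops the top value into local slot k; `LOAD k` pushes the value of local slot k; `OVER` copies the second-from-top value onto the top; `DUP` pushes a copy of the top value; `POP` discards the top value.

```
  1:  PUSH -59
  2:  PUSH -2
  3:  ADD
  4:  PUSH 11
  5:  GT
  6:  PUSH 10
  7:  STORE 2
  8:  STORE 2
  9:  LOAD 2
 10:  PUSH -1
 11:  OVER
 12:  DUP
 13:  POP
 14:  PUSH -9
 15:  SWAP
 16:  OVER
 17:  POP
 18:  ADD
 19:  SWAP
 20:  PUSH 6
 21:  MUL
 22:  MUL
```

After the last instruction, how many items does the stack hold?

PUSH -59  -59
PUSH -2   -59 -2
ADD       -61
PUSH 11   -61 11
GT        0
PUSH 10   0 10
STORE 2   0
STORE 2   (empty)
LOAD 2    0
PUSH -1   0 -1
OVER      0 -1 0
DUP       0 -1 0 0
POP       0 -1 0
PUSH -9   0 -1 0 -9
SWAP      0 -1 -9 0
OVER      0 -1 -9 0 -9
POP       0 -1 -9 0
ADD       0 -1 -9
SWAP      0 -9 -1
PUSH 6    0 -9 -1 6
MUL       0 -9 -6
MUL       0 54

2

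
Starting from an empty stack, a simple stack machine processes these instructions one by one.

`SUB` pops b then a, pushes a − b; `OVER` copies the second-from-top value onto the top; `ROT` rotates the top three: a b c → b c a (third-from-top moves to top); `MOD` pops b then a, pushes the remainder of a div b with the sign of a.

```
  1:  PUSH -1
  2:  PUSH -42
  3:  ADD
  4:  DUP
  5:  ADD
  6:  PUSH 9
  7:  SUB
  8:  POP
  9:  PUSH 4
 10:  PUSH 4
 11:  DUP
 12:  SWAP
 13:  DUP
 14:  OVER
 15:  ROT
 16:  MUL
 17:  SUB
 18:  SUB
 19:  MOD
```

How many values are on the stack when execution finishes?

PUSH -1  -> [-1]
PUSH -42 -> [-1, -42]
ADD      -> [-43]
DUP      -> [-43, -43]
ADD      -> [-86]
PUSH 9   -> [-86, 9]
SUB      -> [-95]
POP      -> []
PUSH 4   -> [4]
PUSH 4   -> [4, 4]
DUP      -> [4, 4, 4]
SWAP     -> [4, 4, 4]
DUP      -> [4, 4, 4, 4]
OVER     -> [4, 4, 4, 4, 4]
ROT      -> [4, 4, 4, 4, 4]
MUL      -> [4, 4, 4, 16]
SUB      -> [4, 4, -12]
SUB      -> [4, 16]
MOD      -> [4]

1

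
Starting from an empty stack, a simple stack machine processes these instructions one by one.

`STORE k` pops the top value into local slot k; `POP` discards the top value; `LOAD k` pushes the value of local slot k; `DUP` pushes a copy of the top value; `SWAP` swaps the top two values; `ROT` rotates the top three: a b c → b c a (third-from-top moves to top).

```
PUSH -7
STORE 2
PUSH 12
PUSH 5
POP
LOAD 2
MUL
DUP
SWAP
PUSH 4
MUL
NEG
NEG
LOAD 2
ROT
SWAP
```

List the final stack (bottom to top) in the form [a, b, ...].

[-336, -84, -7]

PUSH -7 -> -7
STORE 2 -> (empty)
PUSH 12 -> 12
PUSH 5  -> 12 5
POP     -> 12
LOAD 2  -> 12 -7
MUL     -> -84
DUP     -> -84 -84
SWAP    -> -84 -84
PUSH 4  -> -84 -84 4
MUL     -> -84 -336
NEG     -> -84 336
NEG     -> -84 -336
LOAD 2  -> -84 -336 -7
ROT     -> -336 -7 -84
SWAP    -> -336 -84 -7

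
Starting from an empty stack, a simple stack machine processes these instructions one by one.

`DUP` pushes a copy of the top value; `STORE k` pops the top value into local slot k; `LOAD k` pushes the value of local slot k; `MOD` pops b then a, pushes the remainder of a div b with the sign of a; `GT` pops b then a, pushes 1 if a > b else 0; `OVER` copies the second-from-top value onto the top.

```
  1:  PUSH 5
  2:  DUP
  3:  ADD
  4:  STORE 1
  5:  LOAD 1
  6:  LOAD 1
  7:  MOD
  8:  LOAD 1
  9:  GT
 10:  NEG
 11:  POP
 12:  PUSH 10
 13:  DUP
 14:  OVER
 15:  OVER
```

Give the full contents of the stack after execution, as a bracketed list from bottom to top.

[10, 10, 10, 10]

PUSH 5  → [5]
DUP     → [5, 5]
ADD     → [10]
STORE 1 → []
LOAD 1  → [10]
LOAD 1  → [10, 10]
MOD     → [0]
LOAD 1  → [0, 10]
GT      → [0]
NEG     → [0]
POP     → []
PUSH 10 → [10]
DUP     → [10, 10]
OVER    → [10, 10, 10]
OVER    → [10, 10, 10, 10]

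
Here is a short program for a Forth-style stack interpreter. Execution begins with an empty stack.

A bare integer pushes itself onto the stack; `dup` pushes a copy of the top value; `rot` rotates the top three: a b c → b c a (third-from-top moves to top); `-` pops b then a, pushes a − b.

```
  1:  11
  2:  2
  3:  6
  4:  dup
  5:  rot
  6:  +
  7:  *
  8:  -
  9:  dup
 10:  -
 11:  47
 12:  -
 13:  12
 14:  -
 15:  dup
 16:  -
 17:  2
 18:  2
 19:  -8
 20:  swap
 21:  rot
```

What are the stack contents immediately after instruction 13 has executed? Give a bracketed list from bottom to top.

[-47, 12]

11  : 11
2   : 11 2
6   : 11 2 6
dup : 11 2 6 6
rot : 11 6 6 2
+   : 11 6 8
*   : 11 48
-   : -37
dup : -37 -37
-   : 0
47  : 0 47
-   : -47
12  : -47 12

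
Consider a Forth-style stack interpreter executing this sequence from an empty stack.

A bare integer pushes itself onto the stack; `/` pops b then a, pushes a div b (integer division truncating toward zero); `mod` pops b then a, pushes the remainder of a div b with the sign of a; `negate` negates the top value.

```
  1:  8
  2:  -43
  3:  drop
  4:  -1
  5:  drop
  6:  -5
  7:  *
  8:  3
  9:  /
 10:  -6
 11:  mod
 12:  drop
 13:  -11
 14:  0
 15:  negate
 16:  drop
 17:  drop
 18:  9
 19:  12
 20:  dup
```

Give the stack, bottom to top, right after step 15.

[-11, 0]

8      → [8]
-43    → [8, -43]
drop   → [8]
-1     → [8, -1]
drop   → [8]
-5     → [8, -5]
*      → [-40]
3      → [-40, 3]
/      → [-13]
-6     → [-13, -6]
mod    → [-1]
drop   → []
-11    → [-11]
0      → [-11, 0]
negate → [-11, 0]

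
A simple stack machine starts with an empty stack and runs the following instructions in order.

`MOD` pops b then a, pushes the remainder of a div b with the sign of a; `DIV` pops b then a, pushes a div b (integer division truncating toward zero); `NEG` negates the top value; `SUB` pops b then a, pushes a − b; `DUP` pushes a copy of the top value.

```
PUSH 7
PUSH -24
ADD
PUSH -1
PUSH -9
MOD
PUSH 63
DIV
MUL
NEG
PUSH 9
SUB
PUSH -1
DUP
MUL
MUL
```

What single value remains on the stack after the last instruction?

PUSH 7   : [7]
PUSH -24 : [7, -24]
ADD      : [-17]
PUSH -1  : [-17, -1]
PUSH -9  : [-17, -1, -9]
MOD      : [-17, -1]
PUSH 63  : [-17, -1, 63]
DIV      : [-17, 0]
MUL      : [0]
NEG      : [0]
PUSH 9   : [0, 9]
SUB      : [-9]
PUSH -1  : [-9, -1]
DUP      : [-9, -1, -1]
MUL      : [-9, 1]
MUL      : [-9]

-9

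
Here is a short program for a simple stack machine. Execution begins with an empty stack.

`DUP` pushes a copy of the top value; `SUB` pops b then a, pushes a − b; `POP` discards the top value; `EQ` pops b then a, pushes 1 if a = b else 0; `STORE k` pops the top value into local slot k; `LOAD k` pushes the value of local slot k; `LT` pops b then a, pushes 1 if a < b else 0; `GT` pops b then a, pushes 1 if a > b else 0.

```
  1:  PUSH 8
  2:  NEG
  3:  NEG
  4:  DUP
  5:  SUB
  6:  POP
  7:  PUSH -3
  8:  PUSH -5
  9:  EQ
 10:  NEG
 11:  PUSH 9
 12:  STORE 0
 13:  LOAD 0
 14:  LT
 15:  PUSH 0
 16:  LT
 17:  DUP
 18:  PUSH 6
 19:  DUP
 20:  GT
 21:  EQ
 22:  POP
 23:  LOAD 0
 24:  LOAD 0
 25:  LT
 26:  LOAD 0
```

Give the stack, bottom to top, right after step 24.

PUSH 8  -> 8
NEG     -> -8
NEG     -> 8
DUP     -> 8 8
SUB     -> 0
POP     -> (empty)
PUSH -3 -> -3
PUSH -5 -> -3 -5
EQ      -> 0
NEG     -> 0
PUSH 9  -> 0 9
STORE 0 -> 0
LOAD 0  -> 0 9
LT      -> 1
PUSH 0  -> 1 0
LT      -> 0
DUP     -> 0 0
PUSH 6  -> 0 0 6
DUP     -> 0 0 6 6
GT      -> 0 0 0
EQ      -> 0 1
POP     -> 0
LOAD 0  -> 0 9
LOAD 0  -> 0 9 9

[0, 9, 9]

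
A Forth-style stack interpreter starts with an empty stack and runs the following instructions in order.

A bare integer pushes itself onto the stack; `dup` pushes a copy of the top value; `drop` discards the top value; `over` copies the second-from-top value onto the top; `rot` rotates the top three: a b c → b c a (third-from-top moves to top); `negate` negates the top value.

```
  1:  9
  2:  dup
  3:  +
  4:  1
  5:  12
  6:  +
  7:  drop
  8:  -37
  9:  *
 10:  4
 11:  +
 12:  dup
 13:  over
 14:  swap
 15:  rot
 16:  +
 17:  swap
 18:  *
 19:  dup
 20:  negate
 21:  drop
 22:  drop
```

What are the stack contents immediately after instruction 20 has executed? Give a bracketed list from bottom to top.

[876488, -876488]

9       9
dup     9 9
+       18
1       18 1
12      18 1 12
+       18 13
drop    18
-37     18 -37
*       -666
4       -666 4
+       -662
dup     -662 -662
over    -662 -662 -662
swap    -662 -662 -662
rot     -662 -662 -662
+       -662 -1324
swap    -1324 -662
*       876488
dup     876488 876488
negate  876488 -876488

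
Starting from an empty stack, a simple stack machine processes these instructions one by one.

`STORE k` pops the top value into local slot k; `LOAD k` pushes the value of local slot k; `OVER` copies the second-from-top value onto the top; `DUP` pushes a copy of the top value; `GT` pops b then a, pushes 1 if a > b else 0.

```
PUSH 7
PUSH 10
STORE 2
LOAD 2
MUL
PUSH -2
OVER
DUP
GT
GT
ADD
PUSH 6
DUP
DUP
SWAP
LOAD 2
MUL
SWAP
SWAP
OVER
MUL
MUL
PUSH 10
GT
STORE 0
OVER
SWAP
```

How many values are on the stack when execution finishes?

PUSH 7  → [7]
PUSH 10 → [7, 10]
STORE 2 → [7]
LOAD 2  → [7, 10]
MUL     → [70]
PUSH -2 → [70, -2]
OVER    → [70, -2, 70]
DUP     → [70, -2, 70, 70]
GT      → [70, -2, 0]
GT      → [70, 0]
ADD     → [70]
PUSH 6  → [70, 6]
DUP     → [70, 6, 6]
DUP     → [70, 6, 6, 6]
SWAP    → [70, 6, 6, 6]
LOAD 2  → [70, 6, 6, 6, 10]
MUL     → [70, 6, 6, 60]
SWAP    → [70, 6, 60, 6]
SWAP    → [70, 6, 6, 60]
OVER    → [70, 6, 6, 60, 6]
MUL     → [70, 6, 6, 360]
MUL     → [70, 6, 2160]
PUSH 10 → [70, 6, 2160, 10]
GT      → [70, 6, 1]
STORE 0 → [70, 6]
OVER    → [70, 6, 70]
SWAP    → [70, 70, 6]

3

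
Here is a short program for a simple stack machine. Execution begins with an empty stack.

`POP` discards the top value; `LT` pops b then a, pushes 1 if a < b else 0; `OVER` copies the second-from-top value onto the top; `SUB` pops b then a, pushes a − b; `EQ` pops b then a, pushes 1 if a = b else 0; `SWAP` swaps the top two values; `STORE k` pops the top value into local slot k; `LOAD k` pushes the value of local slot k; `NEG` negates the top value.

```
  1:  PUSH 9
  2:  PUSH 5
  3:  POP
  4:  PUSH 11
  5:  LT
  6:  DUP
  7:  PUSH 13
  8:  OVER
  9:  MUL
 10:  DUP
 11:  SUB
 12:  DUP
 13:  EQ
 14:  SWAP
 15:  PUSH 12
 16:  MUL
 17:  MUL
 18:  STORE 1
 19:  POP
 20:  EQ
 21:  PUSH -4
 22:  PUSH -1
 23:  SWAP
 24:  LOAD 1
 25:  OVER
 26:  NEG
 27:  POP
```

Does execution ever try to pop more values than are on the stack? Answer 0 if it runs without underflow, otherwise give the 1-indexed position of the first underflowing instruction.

PUSH 9  : [9]
PUSH 5  : [9, 5]
POP     : [9]
PUSH 11 : [9, 11]
LT      : [1]
DUP     : [1, 1]
PUSH 13 : [1, 1, 13]
OVER    : [1, 1, 13, 1]
MUL     : [1, 1, 13]
DUP     : [1, 1, 13, 13]
SUB     : [1, 1, 0]
DUP     : [1, 1, 0, 0]
EQ      : [1, 1, 1]
SWAP    : [1, 1, 1]
PUSH 12 : [1, 1, 1, 12]
MUL     : [1, 1, 12]
MUL     : [1, 12]
STORE 1 : [1]
POP     : []
EQ  — needs 2 operands, stack has 0 → underflow

20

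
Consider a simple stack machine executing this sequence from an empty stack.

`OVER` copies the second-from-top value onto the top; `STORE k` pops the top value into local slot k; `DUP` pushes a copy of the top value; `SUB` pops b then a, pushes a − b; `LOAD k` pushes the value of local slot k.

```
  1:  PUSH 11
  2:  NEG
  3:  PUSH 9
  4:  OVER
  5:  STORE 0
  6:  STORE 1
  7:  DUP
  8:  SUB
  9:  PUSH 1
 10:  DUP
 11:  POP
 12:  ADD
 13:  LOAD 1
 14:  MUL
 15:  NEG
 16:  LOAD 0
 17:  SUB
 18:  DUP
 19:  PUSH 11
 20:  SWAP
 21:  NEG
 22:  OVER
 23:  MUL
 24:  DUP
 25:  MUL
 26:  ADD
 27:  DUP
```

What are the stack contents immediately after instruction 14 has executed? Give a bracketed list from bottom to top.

[9]

PUSH 11  [11]
NEG      [-11]
PUSH 9   [-11, 9]
OVER     [-11, 9, -11]
STORE 0  [-11, 9]
STORE 1  [-11]
DUP      [-11, -11]
SUB      [0]
PUSH 1   [0, 1]
DUP      [0, 1, 1]
POP      [0, 1]
ADD      [1]
LOAD 1   [1, 9]
MUL      [9]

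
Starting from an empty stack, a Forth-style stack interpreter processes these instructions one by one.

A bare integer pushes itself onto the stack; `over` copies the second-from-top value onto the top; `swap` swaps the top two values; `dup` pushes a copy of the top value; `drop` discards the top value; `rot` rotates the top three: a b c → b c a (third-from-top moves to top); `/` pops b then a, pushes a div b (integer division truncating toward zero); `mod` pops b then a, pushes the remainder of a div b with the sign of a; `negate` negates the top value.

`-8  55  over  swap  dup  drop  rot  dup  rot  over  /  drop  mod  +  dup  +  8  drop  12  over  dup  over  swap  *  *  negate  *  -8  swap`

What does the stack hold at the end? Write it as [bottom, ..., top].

[-16, -8, 49152]

-8     → [-8]
55     → [-8, 55]
over   → [-8, 55, -8]
swap   → [-8, -8, 55]
dup    → [-8, -8, 55, 55]
drop   → [-8, -8, 55]
rot    → [-8, 55, -8]
dup    → [-8, 55, -8, -8]
rot    → [-8, -8, -8, 55]
over   → [-8, -8, -8, 55, -8]
/      → [-8, -8, -8, -6]
drop   → [-8, -8, -8]
mod    → [-8, 0]
+      → [-8]
dup    → [-8, -8]
+      → [-16]
8      → [-16, 8]
drop   → [-16]
12     → [-16, 12]
over   → [-16, 12, -16]
dup    → [-16, 12, -16, -16]
over   → [-16, 12, -16, -16, -16]
swap   → [-16, 12, -16, -16, -16]
*      → [-16, 12, -16, 256]
*      → [-16, 12, -4096]
negate → [-16, 12, 4096]
*      → [-16, 49152]
-8     → [-16, 49152, -8]
swap   → [-16, -8, 49152]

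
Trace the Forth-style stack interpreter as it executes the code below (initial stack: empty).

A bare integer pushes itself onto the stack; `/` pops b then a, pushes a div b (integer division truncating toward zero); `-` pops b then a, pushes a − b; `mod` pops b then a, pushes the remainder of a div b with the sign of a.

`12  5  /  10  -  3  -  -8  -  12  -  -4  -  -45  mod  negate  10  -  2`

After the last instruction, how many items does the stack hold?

12     : [12]
5      : [12, 5]
/      : [2]
10     : [2, 10]
-      : [-8]
3      : [-8, 3]
-      : [-11]
-8     : [-11, -8]
-      : [-3]
12     : [-3, 12]
-      : [-15]
-4     : [-15, -4]
-      : [-11]
-45    : [-11, -45]
mod    : [-11]
negate : [11]
10     : [11, 10]
-      : [1]
2      : [1, 2]

2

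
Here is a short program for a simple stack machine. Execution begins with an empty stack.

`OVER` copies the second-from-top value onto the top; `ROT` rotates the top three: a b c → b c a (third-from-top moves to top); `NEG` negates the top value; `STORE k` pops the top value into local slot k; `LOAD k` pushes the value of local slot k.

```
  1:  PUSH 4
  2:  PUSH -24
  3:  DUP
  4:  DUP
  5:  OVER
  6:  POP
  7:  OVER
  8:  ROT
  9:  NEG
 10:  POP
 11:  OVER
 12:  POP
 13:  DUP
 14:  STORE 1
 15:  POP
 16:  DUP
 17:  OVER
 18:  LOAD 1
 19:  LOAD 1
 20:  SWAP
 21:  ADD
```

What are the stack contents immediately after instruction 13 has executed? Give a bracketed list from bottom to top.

PUSH 4   -> [4]
PUSH -24 -> [4, -24]
DUP      -> [4, -24, -24]
DUP      -> [4, -24, -24, -24]
OVER     -> [4, -24, -24, -24, -24]
POP      -> [4, -24, -24, -24]
OVER     -> [4, -24, -24, -24, -24]
ROT      -> [4, -24, -24, -24, -24]
NEG      -> [4, -24, -24, -24, 24]
POP      -> [4, -24, -24, -24]
OVER     -> [4, -24, -24, -24, -24]
POP      -> [4, -24, -24, -24]
DUP      -> [4, -24, -24, -24, -24]

[4, -24, -24, -24, -24]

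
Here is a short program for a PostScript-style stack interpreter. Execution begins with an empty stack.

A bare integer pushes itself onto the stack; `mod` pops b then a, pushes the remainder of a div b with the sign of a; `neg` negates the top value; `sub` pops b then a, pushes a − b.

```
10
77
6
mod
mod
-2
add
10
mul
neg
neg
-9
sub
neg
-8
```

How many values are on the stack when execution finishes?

2

10  -> [10]
77  -> [10, 77]
6   -> [10, 77, 6]
mod -> [10, 5]
mod -> [0]
-2  -> [0, -2]
add -> [-2]
10  -> [-2, 10]
mul -> [-20]
neg -> [20]
neg -> [-20]
-9  -> [-20, -9]
sub -> [-11]
neg -> [11]
-8  -> [11, -8]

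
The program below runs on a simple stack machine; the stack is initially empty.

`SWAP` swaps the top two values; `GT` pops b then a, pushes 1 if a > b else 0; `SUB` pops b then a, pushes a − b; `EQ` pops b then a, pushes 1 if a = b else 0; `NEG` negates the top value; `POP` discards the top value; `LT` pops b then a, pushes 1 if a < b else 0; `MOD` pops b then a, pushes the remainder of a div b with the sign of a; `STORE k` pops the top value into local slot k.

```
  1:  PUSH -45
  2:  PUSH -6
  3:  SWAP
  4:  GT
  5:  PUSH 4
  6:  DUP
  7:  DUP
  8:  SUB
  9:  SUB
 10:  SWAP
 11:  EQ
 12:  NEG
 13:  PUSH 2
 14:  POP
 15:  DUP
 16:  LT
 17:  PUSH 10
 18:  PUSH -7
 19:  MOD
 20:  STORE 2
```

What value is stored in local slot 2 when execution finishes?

PUSH -45  -45
PUSH -6   -45 -6
SWAP      -6 -45
GT        1
PUSH 4    1 4
DUP       1 4 4
DUP       1 4 4 4
SUB       1 4 0
SUB       1 4
SWAP      4 1
EQ        0
NEG       0
PUSH 2    0 2
POP       0
DUP       0 0
LT        0
PUSH 10   0 10
PUSH -7   0 10 -7
MOD       0 3
STORE 2   0

3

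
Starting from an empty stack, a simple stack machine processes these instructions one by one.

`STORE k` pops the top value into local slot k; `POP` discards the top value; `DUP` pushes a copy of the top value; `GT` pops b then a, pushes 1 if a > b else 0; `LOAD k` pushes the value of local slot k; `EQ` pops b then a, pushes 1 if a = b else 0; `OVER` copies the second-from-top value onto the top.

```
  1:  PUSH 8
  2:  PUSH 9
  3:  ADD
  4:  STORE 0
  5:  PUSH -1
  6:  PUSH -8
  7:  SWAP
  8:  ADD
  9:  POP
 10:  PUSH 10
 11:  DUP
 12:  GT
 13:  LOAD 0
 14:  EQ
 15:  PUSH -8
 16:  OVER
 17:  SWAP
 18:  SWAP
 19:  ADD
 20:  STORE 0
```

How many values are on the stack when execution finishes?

PUSH 8   [8]
PUSH 9   [8, 9]
ADD      [17]
STORE 0  []
PUSH -1  [-1]
PUSH -8  [-1, -8]
SWAP     [-8, -1]
ADD      [-9]
POP      []
PUSH 10  [10]
DUP      [10, 10]
GT       [0]
LOAD 0   [0, 17]
EQ       [0]
PUSH -8  [0, -8]
OVER     [0, -8, 0]
SWAP     [0, 0, -8]
SWAP     [0, -8, 0]
ADD      [0, -8]
STORE 0  [0]

1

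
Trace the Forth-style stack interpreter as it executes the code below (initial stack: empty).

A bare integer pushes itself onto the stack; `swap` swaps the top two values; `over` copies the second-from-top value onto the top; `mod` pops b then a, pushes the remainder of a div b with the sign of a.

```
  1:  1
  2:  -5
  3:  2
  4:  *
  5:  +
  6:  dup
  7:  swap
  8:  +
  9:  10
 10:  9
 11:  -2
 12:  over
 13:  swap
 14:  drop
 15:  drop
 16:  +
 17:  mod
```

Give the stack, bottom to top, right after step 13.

[-18, 10, 9, 9, -2]

1    → 1
-5   → 1 -5
2    → 1 -5 2
*    → 1 -10
+    → -9
dup  → -9 -9
swap → -9 -9
+    → -18
10   → -18 10
9    → -18 10 9
-2   → -18 10 9 -2
over → -18 10 9 -2 9
swap → -18 10 9 9 -2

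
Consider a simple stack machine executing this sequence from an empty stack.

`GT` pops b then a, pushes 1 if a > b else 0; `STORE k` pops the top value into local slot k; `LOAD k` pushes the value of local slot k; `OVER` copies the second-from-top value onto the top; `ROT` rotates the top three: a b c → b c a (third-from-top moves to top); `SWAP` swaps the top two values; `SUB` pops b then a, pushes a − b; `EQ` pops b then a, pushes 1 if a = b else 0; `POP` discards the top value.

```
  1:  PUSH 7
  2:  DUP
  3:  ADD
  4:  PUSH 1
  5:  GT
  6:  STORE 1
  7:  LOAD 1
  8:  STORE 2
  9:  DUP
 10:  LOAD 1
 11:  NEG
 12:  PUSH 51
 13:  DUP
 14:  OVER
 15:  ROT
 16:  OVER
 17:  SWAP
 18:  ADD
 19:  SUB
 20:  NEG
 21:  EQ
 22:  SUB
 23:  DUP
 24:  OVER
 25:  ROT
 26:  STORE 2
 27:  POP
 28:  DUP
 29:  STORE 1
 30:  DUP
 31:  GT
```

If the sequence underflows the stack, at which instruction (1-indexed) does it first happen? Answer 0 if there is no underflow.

PUSH 7  : [7]
DUP     : [7, 7]
ADD     : [14]
PUSH 1  : [14, 1]
GT      : [1]
STORE 1 : []
LOAD 1  : [1]
STORE 2 : []
DUP  — needs 1 operand, stack has 0 → underflow

9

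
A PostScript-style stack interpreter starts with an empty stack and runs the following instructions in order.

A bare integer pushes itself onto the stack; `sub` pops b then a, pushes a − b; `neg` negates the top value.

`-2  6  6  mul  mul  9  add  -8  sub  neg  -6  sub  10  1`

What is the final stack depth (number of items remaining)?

3

-2  → -2
6   → -2 6
6   → -2 6 6
mul → -2 36
mul → -72
9   → -72 9
add → -63
-8  → -63 -8
sub → -55
neg → 55
-6  → 55 -6
sub → 61
10  → 61 10
1   → 61 10 1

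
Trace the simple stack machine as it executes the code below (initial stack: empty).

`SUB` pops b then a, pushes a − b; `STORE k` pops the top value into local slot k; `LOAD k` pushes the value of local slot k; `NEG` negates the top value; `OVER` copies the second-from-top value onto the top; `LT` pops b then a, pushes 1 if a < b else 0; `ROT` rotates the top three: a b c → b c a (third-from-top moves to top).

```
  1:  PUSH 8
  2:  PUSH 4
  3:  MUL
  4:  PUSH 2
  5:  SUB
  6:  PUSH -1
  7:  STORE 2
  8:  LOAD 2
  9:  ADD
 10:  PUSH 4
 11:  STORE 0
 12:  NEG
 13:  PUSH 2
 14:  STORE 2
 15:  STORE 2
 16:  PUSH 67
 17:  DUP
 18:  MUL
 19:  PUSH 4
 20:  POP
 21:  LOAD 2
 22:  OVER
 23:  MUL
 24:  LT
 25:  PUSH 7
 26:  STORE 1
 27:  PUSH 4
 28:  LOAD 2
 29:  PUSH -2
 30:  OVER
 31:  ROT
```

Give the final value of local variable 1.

PUSH 8  → [8]
PUSH 4  → [8, 4]
MUL     → [32]
PUSH 2  → [32, 2]
SUB     → [30]
PUSH -1 → [30, -1]
STORE 2 → [30]
LOAD 2  → [30, -1]
ADD     → [29]
PUSH 4  → [29, 4]
STORE 0 → [29]
NEG     → [-29]
PUSH 2  → [-29, 2]
STORE 2 → [-29]
STORE 2 → []
PUSH 67 → [67]
DUP     → [67, 67]
MUL     → [4489]
PUSH 4  → [4489, 4]
POP     → [4489]
LOAD 2  → [4489, -29]
OVER    → [4489, -29, 4489]
MUL     → [4489, -130181]
LT      → [0]
PUSH 7  → [0, 7]
STORE 1 → [0]
PUSH 4  → [0, 4]
LOAD 2  → [0, 4, -29]
PUSH -2 → [0, 4, -29, -2]
OVER    → [0, 4, -29, -2, -29]
ROT     → [0, 4, -2, -29, -29]

7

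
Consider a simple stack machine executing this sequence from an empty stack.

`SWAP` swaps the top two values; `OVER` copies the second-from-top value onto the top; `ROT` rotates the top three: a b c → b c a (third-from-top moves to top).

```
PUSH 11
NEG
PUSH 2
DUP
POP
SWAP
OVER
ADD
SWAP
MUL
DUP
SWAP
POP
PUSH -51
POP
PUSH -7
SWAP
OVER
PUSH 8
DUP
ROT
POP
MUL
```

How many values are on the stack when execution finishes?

PUSH 11   11
NEG       -11
PUSH 2    -11 2
DUP       -11 2 2
POP       -11 2
SWAP      2 -11
OVER      2 -11 2
ADD       2 -9
SWAP      -9 2
MUL       -18
DUP       -18 -18
SWAP      -18 -18
POP       -18
PUSH -51  -18 -51
POP       -18
PUSH -7   -18 -7
SWAP      -7 -18
OVER      -7 -18 -7
PUSH 8    -7 -18 -7 8
DUP       -7 -18 -7 8 8
ROT       -7 -18 8 8 -7
POP       -7 -18 8 8
MUL       -7 -18 64

3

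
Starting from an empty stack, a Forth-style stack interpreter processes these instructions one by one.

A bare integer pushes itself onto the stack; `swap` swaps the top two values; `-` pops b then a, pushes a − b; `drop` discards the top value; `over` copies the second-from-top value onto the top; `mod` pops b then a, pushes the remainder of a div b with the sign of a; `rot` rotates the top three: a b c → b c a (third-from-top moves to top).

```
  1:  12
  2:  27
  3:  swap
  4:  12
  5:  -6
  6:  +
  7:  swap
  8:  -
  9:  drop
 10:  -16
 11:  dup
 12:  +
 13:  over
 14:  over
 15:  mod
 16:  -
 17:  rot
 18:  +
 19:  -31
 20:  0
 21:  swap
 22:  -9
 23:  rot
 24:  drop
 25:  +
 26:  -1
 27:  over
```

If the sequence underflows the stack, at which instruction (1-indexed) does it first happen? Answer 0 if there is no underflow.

17

12   → 12
27   → 12 27
swap → 27 12
12   → 27 12 12
-6   → 27 12 12 -6
+    → 27 12 6
swap → 27 6 12
-    → 27 -6
drop → 27
-16  → 27 -16
dup  → 27 -16 -16
+    → 27 -32
over → 27 -32 27
over → 27 -32 27 -32
mod  → 27 -32 27
-    → 27 -59
rot  — needs 3 operands, stack has 2 → underflow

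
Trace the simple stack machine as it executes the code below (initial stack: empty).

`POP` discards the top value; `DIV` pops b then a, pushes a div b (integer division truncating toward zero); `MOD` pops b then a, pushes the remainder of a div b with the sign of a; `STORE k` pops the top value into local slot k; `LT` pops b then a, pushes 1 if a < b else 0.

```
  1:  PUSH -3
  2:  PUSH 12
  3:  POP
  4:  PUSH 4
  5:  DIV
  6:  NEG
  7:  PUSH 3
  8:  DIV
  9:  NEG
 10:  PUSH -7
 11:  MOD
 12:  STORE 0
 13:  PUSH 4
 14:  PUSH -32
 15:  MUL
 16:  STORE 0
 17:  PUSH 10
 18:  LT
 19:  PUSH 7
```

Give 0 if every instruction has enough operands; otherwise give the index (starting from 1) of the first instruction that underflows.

18

PUSH -3  -> [-3]
PUSH 12  -> [-3, 12]
POP      -> [-3]
PUSH 4   -> [-3, 4]
DIV      -> [0]
NEG      -> [0]
PUSH 3   -> [0, 3]
DIV      -> [0]
NEG      -> [0]
PUSH -7  -> [0, -7]
MOD      -> [0]
STORE 0  -> []
PUSH 4   -> [4]
PUSH -32 -> [4, -32]
MUL      -> [-128]
STORE 0  -> []
PUSH 10  -> [10]
LT  — needs 2 operands, stack has 1 → underflow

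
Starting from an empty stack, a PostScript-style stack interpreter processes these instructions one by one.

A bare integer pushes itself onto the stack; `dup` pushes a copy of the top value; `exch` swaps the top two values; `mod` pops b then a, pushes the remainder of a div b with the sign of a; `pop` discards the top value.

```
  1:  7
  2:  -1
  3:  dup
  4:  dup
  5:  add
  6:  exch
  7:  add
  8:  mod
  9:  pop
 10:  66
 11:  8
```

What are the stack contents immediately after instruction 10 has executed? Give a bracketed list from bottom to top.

7     [7]
-1    [7, -1]
dup   [7, -1, -1]
dup   [7, -1, -1, -1]
add   [7, -1, -2]
exch  [7, -2, -1]
add   [7, -3]
mod   [1]
pop   []
66    [66]

[66]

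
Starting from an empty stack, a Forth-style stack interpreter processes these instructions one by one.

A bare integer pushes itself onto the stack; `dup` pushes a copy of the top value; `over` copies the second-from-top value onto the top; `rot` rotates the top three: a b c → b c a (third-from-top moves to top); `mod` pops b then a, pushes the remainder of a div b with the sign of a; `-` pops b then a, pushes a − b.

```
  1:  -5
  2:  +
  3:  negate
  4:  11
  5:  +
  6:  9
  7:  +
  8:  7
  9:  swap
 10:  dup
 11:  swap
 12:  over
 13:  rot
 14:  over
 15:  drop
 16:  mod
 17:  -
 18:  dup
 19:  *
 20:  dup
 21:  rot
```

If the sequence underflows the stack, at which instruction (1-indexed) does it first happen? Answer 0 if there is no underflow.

2

-5 → [-5]
+  — needs 2 operands, stack has 1 → underflow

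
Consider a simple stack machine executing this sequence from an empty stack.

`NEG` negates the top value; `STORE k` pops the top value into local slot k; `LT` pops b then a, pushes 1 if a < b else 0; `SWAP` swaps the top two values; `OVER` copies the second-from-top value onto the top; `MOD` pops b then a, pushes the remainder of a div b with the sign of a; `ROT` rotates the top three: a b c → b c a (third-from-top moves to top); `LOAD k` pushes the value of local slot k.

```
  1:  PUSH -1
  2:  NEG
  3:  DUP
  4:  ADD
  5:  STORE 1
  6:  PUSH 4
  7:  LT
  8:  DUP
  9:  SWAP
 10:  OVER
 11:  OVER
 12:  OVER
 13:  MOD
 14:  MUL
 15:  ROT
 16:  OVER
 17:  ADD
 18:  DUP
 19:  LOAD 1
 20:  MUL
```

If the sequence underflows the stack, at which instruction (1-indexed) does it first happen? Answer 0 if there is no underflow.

7

PUSH -1  [-1]
NEG      [1]
DUP      [1, 1]
ADD      [2]
STORE 1  []
PUSH 4   [4]
LT  — needs 2 operands, stack has 1 → underflow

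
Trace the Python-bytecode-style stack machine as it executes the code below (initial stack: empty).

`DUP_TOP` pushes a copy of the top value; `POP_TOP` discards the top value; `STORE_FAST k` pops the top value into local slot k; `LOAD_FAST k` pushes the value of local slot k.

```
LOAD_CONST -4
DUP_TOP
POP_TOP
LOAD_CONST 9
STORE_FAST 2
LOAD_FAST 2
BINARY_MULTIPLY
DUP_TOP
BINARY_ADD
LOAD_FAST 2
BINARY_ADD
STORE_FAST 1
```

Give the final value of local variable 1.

-63

LOAD_CONST -4   → -4
DUP_TOP         → -4 -4
POP_TOP         → -4
LOAD_CONST 9    → -4 9
STORE_FAST 2    → -4
LOAD_FAST 2     → -4 9
BINARY_MULTIPLY → -36
DUP_TOP         → -36 -36
BINARY_ADD      → -72
LOAD_FAST 2     → -72 9
BINARY_ADD      → -63
STORE_FAST 1    → (empty)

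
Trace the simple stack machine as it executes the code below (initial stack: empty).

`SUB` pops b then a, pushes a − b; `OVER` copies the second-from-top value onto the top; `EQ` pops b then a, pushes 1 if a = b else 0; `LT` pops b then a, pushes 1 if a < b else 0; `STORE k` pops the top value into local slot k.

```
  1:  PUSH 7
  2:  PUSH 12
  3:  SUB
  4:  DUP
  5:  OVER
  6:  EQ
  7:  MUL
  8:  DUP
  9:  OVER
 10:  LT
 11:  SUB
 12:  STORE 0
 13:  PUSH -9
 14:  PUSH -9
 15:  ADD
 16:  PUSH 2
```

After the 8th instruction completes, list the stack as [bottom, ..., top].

[-5, -5]

PUSH 7   [7]
PUSH 12  [7, 12]
SUB      [-5]
DUP      [-5, -5]
OVER     [-5, -5, -5]
EQ       [-5, 1]
MUL      [-5]
DUP      [-5, -5]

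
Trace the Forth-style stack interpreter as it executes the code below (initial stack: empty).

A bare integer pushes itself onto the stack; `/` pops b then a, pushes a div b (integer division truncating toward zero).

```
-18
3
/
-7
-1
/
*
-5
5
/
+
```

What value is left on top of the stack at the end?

-18 -> [-18]
3   -> [-18, 3]
/   -> [-6]
-7  -> [-6, -7]
-1  -> [-6, -7, -1]
/   -> [-6, 7]
*   -> [-42]
-5  -> [-42, -5]
5   -> [-42, -5, 5]
/   -> [-42, -1]
+   -> [-43]

-43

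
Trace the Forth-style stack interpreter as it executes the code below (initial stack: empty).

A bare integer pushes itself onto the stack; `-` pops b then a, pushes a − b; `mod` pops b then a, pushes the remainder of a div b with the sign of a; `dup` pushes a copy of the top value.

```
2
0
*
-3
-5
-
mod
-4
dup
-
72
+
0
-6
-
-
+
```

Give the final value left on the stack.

66

2    [2]
0    [2, 0]
*    [0]
-3   [0, -3]
-5   [0, -3, -5]
-    [0, 2]
mod  [0]
-4   [0, -4]
dup  [0, -4, -4]
-    [0, 0]
72   [0, 0, 72]
+    [0, 72]
0    [0, 72, 0]
-6   [0, 72, 0, -6]
-    [0, 72, 6]
-    [0, 66]
+    [66]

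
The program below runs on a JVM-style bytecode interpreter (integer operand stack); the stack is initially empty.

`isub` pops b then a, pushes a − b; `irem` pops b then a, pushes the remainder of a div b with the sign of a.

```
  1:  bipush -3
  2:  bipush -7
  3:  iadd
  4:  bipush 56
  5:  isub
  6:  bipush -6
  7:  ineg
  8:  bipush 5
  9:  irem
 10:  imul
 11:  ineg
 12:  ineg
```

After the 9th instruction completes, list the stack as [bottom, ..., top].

[-66, 1]

bipush -3 : [-3]
bipush -7 : [-3, -7]
iadd      : [-10]
bipush 56 : [-10, 56]
isub      : [-66]
bipush -6 : [-66, -6]
ineg      : [-66, 6]
bipush 5  : [-66, 6, 5]
irem      : [-66, 1]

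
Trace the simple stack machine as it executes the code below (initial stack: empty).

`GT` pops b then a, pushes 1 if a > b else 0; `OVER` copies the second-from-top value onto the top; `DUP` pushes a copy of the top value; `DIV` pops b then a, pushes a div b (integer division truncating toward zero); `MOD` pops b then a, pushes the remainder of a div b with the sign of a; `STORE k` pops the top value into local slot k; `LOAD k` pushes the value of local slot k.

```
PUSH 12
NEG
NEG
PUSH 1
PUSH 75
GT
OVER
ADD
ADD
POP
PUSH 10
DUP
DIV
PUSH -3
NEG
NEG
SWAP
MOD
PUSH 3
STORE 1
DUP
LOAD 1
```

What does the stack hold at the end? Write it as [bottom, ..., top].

PUSH 12  [12]
NEG      [-12]
NEG      [12]
PUSH 1   [12, 1]
PUSH 75  [12, 1, 75]
GT       [12, 0]
OVER     [12, 0, 12]
ADD      [12, 12]
ADD      [24]
POP      []
PUSH 10  [10]
DUP      [10, 10]
DIV      [1]
PUSH -3  [1, -3]
NEG      [1, 3]
NEG      [1, -3]
SWAP     [-3, 1]
MOD      [0]
PUSH 3   [0, 3]
STORE 1  [0]
DUP      [0, 0]
LOAD 1   [0, 0, 3]

[0, 0, 3]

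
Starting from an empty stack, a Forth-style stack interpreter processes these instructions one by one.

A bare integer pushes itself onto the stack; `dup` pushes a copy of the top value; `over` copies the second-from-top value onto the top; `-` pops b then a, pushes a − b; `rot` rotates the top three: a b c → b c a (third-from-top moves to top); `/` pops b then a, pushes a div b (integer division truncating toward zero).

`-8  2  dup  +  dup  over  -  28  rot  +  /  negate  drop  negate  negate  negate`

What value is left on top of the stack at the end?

8

-8      -8
2       -8 2
dup     -8 2 2
+       -8 4
dup     -8 4 4
over    -8 4 4 4
-       -8 4 0
28      -8 4 0 28
rot     -8 0 28 4
+       -8 0 32
/       -8 0
negate  -8 0
drop    -8
negate  8
negate  -8
negate  8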